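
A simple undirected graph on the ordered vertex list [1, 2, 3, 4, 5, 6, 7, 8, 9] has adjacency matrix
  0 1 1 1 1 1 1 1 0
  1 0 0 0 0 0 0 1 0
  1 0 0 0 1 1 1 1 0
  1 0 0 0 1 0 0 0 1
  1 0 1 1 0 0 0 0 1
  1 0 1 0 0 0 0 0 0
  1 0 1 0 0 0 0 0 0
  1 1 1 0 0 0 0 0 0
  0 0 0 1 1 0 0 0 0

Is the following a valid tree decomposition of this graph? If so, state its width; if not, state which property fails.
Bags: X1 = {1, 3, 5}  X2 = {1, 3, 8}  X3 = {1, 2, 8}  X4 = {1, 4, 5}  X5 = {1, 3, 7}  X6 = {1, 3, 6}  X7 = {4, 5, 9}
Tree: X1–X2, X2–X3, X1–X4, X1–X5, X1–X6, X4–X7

Checking the three conditions: (i) the bags cover all of {1, 2, 3, 4, 5, 6, 7, 8, 9}; (ii) for each edge, some bag contains both endpoints; (iii) the bags containing any fixed vertex form a subtree. All hold, so the decomposition is valid with width 3 − 1 = 2.

Yes; width 2.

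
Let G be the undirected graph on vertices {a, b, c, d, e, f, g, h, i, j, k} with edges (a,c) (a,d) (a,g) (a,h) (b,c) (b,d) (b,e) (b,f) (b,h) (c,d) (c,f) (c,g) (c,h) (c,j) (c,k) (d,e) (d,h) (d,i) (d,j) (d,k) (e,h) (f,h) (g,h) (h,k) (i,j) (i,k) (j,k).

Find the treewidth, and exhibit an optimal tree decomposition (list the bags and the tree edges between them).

Treewidth 3.
One optimal decomposition is:
Bags: B1 = {a, c, d, h}  B2 = {b, c, d, h}  B3 = {c, d, h, k}  B4 = {b, c, f, h}  B5 = {c, d, j, k}  B6 = {b, d, e, h}  B7 = {a, c, g, h}  B8 = {d, i, j, k}
Tree: B1–B2, B2–B3, B2–B4, B3–B5, B2–B6, B1–B7, B5–B8

Every bag has size at most 4, so the width is 4 − 1 = 3 and tw(G) ≤ 3. On the other hand G contains the 4-clique {c, d, j, k}. A clique must lie in a single bag of any decomposition, so no decomposition can have width below 3. The upper and lower bounds meet at 3, so that is the treewidth.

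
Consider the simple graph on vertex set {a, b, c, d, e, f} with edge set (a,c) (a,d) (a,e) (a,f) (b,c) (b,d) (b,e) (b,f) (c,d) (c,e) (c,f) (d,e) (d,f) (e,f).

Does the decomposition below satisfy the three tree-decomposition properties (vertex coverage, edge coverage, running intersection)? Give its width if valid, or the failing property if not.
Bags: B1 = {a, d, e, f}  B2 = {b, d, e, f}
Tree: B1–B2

A tree decomposition must satisfy three properties: every vertex lies in some bag; for every edge, both endpoints lie together in some bag; and for every vertex, the bags containing it form a connected subtree. Here vertex c appears in no bag, so the decomposition is invalid.

No — vertex c appears in no bag.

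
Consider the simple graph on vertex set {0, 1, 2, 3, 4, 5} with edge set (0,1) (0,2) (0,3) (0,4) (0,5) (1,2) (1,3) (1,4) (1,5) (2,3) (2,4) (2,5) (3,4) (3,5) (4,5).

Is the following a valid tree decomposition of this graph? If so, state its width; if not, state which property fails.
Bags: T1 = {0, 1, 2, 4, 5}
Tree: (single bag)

A tree decomposition must satisfy three properties: every vertex lies in some bag; for every edge, both endpoints lie together in some bag; and for every vertex, the bags containing it form a connected subtree. Here vertex 3 appears in no bag, so the decomposition is invalid.

No — vertex 3 appears in no bag.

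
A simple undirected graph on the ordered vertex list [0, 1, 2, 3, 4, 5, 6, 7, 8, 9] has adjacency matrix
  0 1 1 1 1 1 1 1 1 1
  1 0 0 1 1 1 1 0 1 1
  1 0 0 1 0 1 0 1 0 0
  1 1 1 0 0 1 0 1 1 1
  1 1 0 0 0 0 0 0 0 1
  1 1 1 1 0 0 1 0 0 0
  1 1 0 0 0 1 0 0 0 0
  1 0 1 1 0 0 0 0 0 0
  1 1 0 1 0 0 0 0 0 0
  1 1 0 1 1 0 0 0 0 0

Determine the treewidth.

A width-3 tree decomposition is:
Bags: B1 = {0, 1, 3, 9}  B2 = {0, 1, 3, 8}  B3 = {0, 1, 3, 5}  B4 = {0, 2, 3, 5}  B5 = {0, 1, 4, 9}  B6 = {0, 1, 5, 6}  B7 = {0, 2, 3, 7}
Tree: B1–B2, B2–B3, B3–B4, B1–B5, B3–B6, B4–B7
The largest bag has 4 vertices, giving width 3; this decomposition certifies tw(G) ≤ 3. For the lower bound, the 4 vertices {0, 1, 3, 8} are pairwise adjacent, and any tree decomposition puts a clique entirely inside one bag — forcing width ≥ 3. The upper and lower bounds meet at 3, so that is the treewidth.

3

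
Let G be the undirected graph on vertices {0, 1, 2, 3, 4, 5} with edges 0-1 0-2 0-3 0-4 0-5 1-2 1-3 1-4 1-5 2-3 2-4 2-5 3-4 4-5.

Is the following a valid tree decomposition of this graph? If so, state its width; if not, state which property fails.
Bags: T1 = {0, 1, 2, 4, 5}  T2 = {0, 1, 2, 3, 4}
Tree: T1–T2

Yes; width 4.

Vertex coverage: the bags together contain {0, 1, 2, 3, 4, 5}, the full vertex set. Edge coverage: each edge of G has both endpoints in at least one bag. Running intersection: for every vertex, the bags containing it form a connected subtree. All three properties hold, so this is a valid tree decomposition of width max|bag| − 1 = 4, and hence tw(G) ≤ 4.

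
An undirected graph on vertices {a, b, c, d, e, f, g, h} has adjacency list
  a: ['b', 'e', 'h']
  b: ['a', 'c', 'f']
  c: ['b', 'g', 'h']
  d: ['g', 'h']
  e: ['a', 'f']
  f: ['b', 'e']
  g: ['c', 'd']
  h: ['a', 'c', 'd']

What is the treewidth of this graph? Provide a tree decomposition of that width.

Each bag holds 3 vertices, so the decomposition has width 2, which upper-bounds the treewidth. For the lower bound, G contains the cycle e–f–b–a–e, so G is not a forest; only forests have treewidth ≤ 1, hence tw(G) ≥ 2. Combining the bounds, tw(G) = 2.

Treewidth 2.
One optimal decomposition is:
Bags: B1 = {a, e, f}  B2 = {a, b, f}  B3 = {a, b, h}  B4 = {b, c, h}  B5 = {c, d, h}  B6 = {c, d, g}
Tree: B1–B2, B2–B3, B3–B4, B4–B5, B5–B6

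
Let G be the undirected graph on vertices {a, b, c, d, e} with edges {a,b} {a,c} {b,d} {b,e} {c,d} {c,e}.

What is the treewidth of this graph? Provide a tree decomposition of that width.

Treewidth 2.
One such decomposition:
Bags: B1 = {a, b, c}  B2 = {b, c, e}  B3 = {b, c, d}
Tree: B1–B2, B2–B3

Every bag has size at most 3, so the width is 3 − 1 = 2 and tw(G) ≤ 2. Since a–b–e–c–a is a cycle in G, G is not acyclic. Forests are exactly the graphs of treewidth ≤ 1, so tw(G) ≥ 2. Therefore the treewidth is 2.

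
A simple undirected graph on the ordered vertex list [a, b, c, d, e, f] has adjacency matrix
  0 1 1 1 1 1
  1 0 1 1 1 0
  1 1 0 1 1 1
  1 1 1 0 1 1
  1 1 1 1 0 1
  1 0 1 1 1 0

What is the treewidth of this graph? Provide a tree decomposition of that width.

Every bag has size at most 5, so the width is 5 − 1 = 4 and tw(G) ≤ 4. For the lower bound, the 5 vertices {a, c, d, e, f} are pairwise adjacent, and any tree decomposition puts a clique entirely inside one bag — forcing width ≥ 4. Hence tw(G) = 4 exactly.

Treewidth 4.
One such decomposition:
Bags: B1 = {a, c, d, e, f}  B2 = {a, b, c, d, e}
Tree: B1–B2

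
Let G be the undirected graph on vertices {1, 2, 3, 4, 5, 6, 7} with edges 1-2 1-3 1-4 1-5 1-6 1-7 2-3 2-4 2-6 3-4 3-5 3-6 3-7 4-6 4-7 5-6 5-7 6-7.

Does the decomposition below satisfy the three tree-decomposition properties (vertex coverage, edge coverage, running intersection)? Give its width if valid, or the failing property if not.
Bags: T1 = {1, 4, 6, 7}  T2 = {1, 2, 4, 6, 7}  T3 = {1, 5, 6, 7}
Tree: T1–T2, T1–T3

A tree decomposition must satisfy three properties: every vertex lies in some bag; for every edge, both endpoints lie together in some bag; and for every vertex, the bags containing it form a connected subtree. Here vertex 3 appears in no bag, so the decomposition is invalid.

No — vertex 3 appears in no bag.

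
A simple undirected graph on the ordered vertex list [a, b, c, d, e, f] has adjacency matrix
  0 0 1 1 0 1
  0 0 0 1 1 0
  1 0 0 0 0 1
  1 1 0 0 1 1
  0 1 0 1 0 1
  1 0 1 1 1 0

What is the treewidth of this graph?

A width-2 tree decomposition is:
Bags: B1 = {a, d, f}  B2 = {d, e, f}  B3 = {b, d, e}  B4 = {a, c, f}
Tree: B1–B2, B2–B3, B1–B4
The largest bag has 3 vertices, giving width 2; this decomposition certifies tw(G) ≤ 2. On the other hand G contains the 3-clique {d, e, f}. A clique must lie in a single bag of any decomposition, so no decomposition can have width below 2. Hence tw(G) = 2 exactly.

2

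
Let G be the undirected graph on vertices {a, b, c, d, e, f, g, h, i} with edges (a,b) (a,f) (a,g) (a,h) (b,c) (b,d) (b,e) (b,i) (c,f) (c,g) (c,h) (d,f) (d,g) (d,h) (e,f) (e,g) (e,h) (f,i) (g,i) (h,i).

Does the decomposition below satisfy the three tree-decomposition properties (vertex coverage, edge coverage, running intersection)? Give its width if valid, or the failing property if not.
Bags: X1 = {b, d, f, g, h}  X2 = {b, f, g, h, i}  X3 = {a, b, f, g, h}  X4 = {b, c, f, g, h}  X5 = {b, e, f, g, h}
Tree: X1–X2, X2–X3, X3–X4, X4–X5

Vertex coverage: the bags together contain {a, b, c, d, e, f, g, h, i}, the full vertex set. Edge coverage: each edge of G has both endpoints in at least one bag. Running intersection: for every vertex, the bags containing it form a connected subtree. All three properties hold, so this is a valid tree decomposition of width max|bag| − 1 = 4, and hence tw(G) ≤ 4.

Yes; width 4.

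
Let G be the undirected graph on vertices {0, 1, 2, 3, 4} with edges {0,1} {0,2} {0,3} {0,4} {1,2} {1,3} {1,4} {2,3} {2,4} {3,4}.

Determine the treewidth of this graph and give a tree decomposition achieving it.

A single bag containing all 5 vertices is trivially a valid decomposition of width 4. Conversely, {0, 1, 2, 3, 4} is a clique of size 5, and the vertices of any clique must share a bag in every tree decomposition; so some bag has ≥ 5 vertices and tw(G) ≥ 4. The upper and lower bounds meet at 4, so that is the treewidth.

Treewidth 4.
One such decomposition:
Bags: B1 = {0, 1, 2, 3, 4}
Tree: (single bag)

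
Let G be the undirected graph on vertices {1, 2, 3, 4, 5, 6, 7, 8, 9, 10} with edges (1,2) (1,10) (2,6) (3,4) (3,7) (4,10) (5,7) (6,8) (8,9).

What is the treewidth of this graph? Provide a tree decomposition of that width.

The largest bag has 2 vertices, giving width 1; this decomposition certifies tw(G) ≤ 1. Any graph with an edge has treewidth ≥ 1, and G has the edge 9–8. Hence tw(G) = 1 exactly.

Treewidth 1.
One such decomposition:
Bags: B1 = {8, 9}  B2 = {6, 8}  B3 = {2, 6}  B4 = {1, 2}  B5 = {1, 10}  B6 = {4, 10}  B7 = {3, 4}  B8 = {3, 7}  B9 = {5, 7}
Tree: B1–B2, B2–B3, B3–B4, B4–B5, B5–B6, B6–B7, B7–B8, B8–B9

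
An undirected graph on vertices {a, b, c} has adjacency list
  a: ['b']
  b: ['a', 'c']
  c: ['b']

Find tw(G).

1

A width-1 tree decomposition is:
Bags: B1 = {b, c}  B2 = {a, b}
Tree: B1–B2
The largest bag has 2 vertices, giving width 1; this decomposition certifies tw(G) ≤ 1. G has an edge, so its treewidth is at least 1. The upper and lower bounds meet at 1, so that is the treewidth.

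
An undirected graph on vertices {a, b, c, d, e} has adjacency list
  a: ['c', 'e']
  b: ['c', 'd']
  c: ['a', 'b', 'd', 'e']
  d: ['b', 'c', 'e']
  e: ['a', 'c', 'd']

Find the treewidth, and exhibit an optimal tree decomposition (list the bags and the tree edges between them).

Every bag has size at most 3, so the width is 3 − 1 = 2 and tw(G) ≤ 2. For the lower bound, the 3 vertices {c, d, e} are pairwise adjacent, and any tree decomposition puts a clique entirely inside one bag — forcing width ≥ 2. The upper and lower bounds meet at 2, so that is the treewidth.

Treewidth 2.
One such decomposition:
Bags: B1 = {a, c, e}  B2 = {c, d, e}  B3 = {b, c, d}
Tree: B1–B2, B2–B3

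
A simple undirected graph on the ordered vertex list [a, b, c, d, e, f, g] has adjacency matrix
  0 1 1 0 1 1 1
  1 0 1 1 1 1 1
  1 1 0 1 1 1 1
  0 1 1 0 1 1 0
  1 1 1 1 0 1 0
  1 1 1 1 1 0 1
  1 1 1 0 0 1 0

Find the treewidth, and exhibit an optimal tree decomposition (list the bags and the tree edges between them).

The largest bag has 5 vertices, giving width 4; this decomposition certifies tw(G) ≤ 4. For the lower bound, the 5 vertices {a, b, c, f, g} are pairwise adjacent, and any tree decomposition puts a clique entirely inside one bag — forcing width ≥ 4. Combining the bounds, tw(G) = 4.

Treewidth 4.
One optimal decomposition is:
Bags: B1 = {a, b, c, e, f}  B2 = {a, b, c, f, g}  B3 = {b, c, d, e, f}
Tree: B1–B2, B1–B3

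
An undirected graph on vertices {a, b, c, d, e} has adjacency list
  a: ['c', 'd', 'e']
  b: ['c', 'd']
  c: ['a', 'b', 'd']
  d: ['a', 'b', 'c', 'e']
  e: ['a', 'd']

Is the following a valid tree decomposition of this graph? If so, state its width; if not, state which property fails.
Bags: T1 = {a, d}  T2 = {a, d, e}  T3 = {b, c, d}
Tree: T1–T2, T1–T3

No — edge (c,a) lies in no bag.

A tree decomposition must satisfy three properties: every vertex lies in some bag; for every edge, both endpoints lie together in some bag; and for every vertex, the bags containing it form a connected subtree. Here edge (c,a) lies in no bag, so the decomposition is invalid.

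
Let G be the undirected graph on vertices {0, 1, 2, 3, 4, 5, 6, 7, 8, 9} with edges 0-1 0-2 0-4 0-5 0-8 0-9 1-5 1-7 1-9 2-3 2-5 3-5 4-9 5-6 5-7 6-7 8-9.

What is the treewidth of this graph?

A width-2 tree decomposition is:
Bags: B1 = {0, 1, 9}  B2 = {0, 4, 9}  B3 = {0, 1, 5}  B4 = {1, 5, 7}  B5 = {0, 2, 5}  B6 = {2, 3, 5}  B7 = {5, 6, 7}  B8 = {0, 8, 9}
Tree: B1–B2, B1–B3, B3–B4, B3–B5, B5–B6, B4–B7, B1–B8
Every bag has size at most 3, so the width is 3 − 1 = 2 and tw(G) ≤ 2. Conversely, {0, 8, 9} is a clique of size 3, and the vertices of any clique must share a bag in every tree decomposition; so some bag has ≥ 3 vertices and tw(G) ≥ 2. Therefore the treewidth is 2.

2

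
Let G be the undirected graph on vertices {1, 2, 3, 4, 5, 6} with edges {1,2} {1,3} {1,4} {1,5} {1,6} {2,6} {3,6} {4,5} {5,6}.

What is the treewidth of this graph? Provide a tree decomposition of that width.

Treewidth 2.
One optimal decomposition is:
Bags: B1 = {1, 5, 6}  B2 = {1, 4, 5}  B3 = {1, 3, 6}  B4 = {1, 2, 6}
Tree: B1–B2, B1–B3, B3–B4

The largest bag has 3 vertices, giving width 2; this decomposition certifies tw(G) ≤ 2. Conversely, {1, 4, 5} is a clique of size 3, and the vertices of any clique must share a bag in every tree decomposition; so some bag has ≥ 3 vertices and tw(G) ≥ 2. The upper and lower bounds meet at 2, so that is the treewidth.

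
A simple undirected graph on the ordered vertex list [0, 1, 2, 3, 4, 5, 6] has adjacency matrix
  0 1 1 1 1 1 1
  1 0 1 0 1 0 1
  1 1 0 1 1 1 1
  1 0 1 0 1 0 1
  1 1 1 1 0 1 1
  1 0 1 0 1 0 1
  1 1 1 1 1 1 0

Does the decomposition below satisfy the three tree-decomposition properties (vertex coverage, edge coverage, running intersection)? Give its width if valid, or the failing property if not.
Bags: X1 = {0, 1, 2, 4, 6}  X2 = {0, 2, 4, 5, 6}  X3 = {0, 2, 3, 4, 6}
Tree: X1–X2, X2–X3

Yes; width 4.

Vertex coverage: the bags together contain {0, 1, 2, 3, 4, 5, 6}, the full vertex set. Edge coverage: each edge of G has both endpoints in at least one bag. Running intersection: for every vertex, the bags containing it form a connected subtree. All three properties hold, so this is a valid tree decomposition of width max|bag| − 1 = 4, and hence tw(G) ≤ 4.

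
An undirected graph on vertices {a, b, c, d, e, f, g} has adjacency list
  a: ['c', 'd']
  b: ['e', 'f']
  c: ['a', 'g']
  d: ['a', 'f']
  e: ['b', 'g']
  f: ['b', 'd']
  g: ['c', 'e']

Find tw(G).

A width-2 tree decomposition is:
Bags: B1 = {b, d, f}  B2 = {a, b, d}  B3 = {a, b, c}  B4 = {b, c, g}  B5 = {b, e, g}
Tree: B1–B2, B2–B3, B3–B4, B4–B5
Each bag holds 3 vertices, so the decomposition has width 2, which upper-bounds the treewidth. Since b–f–d–a–c–g–e–b is a cycle in G, G is not acyclic. Forests are exactly the graphs of treewidth ≤ 1, so tw(G) ≥ 2. Combining the bounds, tw(G) = 2.

2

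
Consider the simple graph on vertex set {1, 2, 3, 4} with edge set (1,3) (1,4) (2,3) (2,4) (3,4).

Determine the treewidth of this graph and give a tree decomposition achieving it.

Treewidth 2.
One such decomposition:
Bags: B1 = {2, 3, 4}  B2 = {1, 3, 4}
Tree: B1–B2

Each bag holds 3 vertices, so the decomposition has width 2, which upper-bounds the treewidth. Conversely, {1, 3, 4} is a clique of size 3, and the vertices of any clique must share a bag in every tree decomposition; so some bag has ≥ 3 vertices and tw(G) ≥ 2. Therefore the treewidth is 2.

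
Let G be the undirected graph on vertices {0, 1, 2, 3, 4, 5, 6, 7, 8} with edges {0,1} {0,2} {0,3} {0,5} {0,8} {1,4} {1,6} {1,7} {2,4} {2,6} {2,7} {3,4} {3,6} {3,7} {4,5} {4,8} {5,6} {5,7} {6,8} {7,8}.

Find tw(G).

A width-4 tree decomposition is:
Bags: B1 = {0, 4, 6, 7, 8}  B2 = {0, 4, 5, 6, 7}  B3 = {0, 3, 4, 6, 7}  B4 = {0, 1, 4, 6, 7}  B5 = {0, 2, 4, 6, 7}
Tree: B1–B2, B2–B3, B3–B4, B4–B5
The largest bag has 5 vertices, giving width 4; this decomposition certifies tw(G) ≤ 4. For the lower bound: the 5 vertex sets {4,8}, {0,5}, {3,7}, {6}, {1} are disjoint, each induces a connected subgraph, and every pair is joined by at least one edge of G. Contracting each set to a single vertex therefore yields K_{5} as a minor, and since treewidth is minor-monotone, tw(G) ≥ tw(K_{5}) = 4. Therefore the treewidth is 4.

4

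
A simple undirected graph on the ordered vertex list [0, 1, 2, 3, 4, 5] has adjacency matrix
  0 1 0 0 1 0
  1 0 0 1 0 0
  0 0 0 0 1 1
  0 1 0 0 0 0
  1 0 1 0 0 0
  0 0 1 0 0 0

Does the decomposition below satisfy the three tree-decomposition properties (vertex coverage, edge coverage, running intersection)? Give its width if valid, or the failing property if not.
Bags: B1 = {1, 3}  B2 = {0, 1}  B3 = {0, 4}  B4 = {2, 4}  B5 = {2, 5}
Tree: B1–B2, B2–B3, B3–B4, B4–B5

Yes; width 1.

Every vertex of G appears in some bag (union = {0, 1, 2, 3, 4, 5}); every edge is covered by a bag; and for each vertex v the set of bags containing v is connected in the bag tree. The decomposition is therefore valid. The largest bag has 2 vertices, so the width is 1.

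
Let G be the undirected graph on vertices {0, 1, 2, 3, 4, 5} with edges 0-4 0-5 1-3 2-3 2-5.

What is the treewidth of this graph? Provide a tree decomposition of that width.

Every bag has size at most 2, so the width is 2 − 1 = 1 and tw(G) ≤ 1. G has an edge, so its treewidth is at least 1. The upper and lower bounds meet at 1, so that is the treewidth.

Treewidth 1.
Bags: B1 = {0, 4}  B2 = {0, 5}  B3 = {2, 5}  B4 = {2, 3}  B5 = {1, 3}
Tree: B1–B2, B2–B3, B3–B4, B4–B5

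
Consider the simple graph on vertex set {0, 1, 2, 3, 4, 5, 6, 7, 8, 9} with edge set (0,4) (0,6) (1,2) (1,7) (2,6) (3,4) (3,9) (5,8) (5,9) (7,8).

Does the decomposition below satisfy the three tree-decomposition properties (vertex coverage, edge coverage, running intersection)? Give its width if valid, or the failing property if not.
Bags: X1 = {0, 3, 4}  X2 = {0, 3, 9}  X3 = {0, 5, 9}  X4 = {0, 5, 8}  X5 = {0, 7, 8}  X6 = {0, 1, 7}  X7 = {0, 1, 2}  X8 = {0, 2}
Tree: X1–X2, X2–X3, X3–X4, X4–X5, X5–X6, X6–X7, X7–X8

A tree decomposition must satisfy three properties: every vertex lies in some bag; for every edge, both endpoints lie together in some bag; and for every vertex, the bags containing it form a connected subtree. Here vertex 6 appears in no bag, so the decomposition is invalid.

No — vertex 6 appears in no bag.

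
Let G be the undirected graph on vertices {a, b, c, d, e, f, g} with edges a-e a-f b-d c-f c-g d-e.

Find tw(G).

1

A width-1 tree decomposition is:
Bags: B1 = {c, g}  B2 = {c, f}  B3 = {a, f}  B4 = {a, e}  B5 = {d, e}  B6 = {b, d}
Tree: B1–B2, B2–B3, B3–B4, B4–B5, B5–B6
Every bag has size at most 2, so the width is 2 − 1 = 1 and tw(G) ≤ 1. Since G has at least one edge (e.g. g–c), it is not an edgeless graph, so tw(G) ≥ 1. Hence tw(G) = 1 exactly.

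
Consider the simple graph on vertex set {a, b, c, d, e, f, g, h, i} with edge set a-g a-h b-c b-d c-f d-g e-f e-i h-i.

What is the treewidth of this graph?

A width-2 tree decomposition is:
Bags: B1 = {e, f, i}  B2 = {f, h, i}  B3 = {a, f, h}  B4 = {a, f, g}  B5 = {d, f, g}  B6 = {b, d, f}  B7 = {b, c, f}
Tree: B1–B2, B2–B3, B3–B4, B4–B5, B5–B6, B6–B7
The largest bag has 3 vertices, giving width 2; this decomposition certifies tw(G) ≤ 2. The edges f–e–i–h–a–g–d–b–c–f form a cycle, so G is not a tree and its treewidth is at least 2. Hence tw(G) = 2 exactly.

2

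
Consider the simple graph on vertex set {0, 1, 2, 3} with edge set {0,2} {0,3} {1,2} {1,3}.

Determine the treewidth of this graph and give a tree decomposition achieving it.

Each bag holds 3 vertices, so the decomposition has width 2, which upper-bounds the treewidth. The edges 1–2–0–3–1 form a cycle, so G is not a tree and its treewidth is at least 2. Therefore the treewidth is 2.

Treewidth 2.
One such decomposition:
Bags: B1 = {0, 1, 2}  B2 = {0, 1, 3}
Tree: B1–B2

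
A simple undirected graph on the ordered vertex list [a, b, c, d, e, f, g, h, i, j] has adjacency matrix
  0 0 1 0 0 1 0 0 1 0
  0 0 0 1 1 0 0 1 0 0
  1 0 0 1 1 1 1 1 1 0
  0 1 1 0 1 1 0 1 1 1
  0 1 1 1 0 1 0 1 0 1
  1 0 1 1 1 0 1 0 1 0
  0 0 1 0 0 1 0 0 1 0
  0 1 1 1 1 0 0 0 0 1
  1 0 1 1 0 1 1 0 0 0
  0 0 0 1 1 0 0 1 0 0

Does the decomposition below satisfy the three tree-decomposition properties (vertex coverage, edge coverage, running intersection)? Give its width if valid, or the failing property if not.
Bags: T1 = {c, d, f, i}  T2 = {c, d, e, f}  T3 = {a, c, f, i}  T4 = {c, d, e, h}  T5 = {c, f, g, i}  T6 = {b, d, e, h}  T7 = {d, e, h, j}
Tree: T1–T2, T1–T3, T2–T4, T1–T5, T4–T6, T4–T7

Checking the three conditions: (i) the bags cover all of {a, b, c, d, e, f, g, h, i, j}; (ii) for each edge, some bag contains both endpoints; (iii) the bags containing any fixed vertex form a subtree. All hold, so the decomposition is valid with width 4 − 1 = 3.

Yes; width 3.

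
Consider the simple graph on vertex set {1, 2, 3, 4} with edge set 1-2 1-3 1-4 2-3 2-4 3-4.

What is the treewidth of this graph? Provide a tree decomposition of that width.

With just one bag of size 4, the width is 4 − 1 = 3, so tw(G) ≤ 3. For the lower bound, the 4 vertices {1, 2, 3, 4} are pairwise adjacent, and any tree decomposition puts a clique entirely inside one bag — forcing width ≥ 3. Combining the bounds, tw(G) = 3.

Treewidth 3.
One optimal decomposition is:
Bags: B1 = {1, 2, 3, 4}
Tree: (single bag)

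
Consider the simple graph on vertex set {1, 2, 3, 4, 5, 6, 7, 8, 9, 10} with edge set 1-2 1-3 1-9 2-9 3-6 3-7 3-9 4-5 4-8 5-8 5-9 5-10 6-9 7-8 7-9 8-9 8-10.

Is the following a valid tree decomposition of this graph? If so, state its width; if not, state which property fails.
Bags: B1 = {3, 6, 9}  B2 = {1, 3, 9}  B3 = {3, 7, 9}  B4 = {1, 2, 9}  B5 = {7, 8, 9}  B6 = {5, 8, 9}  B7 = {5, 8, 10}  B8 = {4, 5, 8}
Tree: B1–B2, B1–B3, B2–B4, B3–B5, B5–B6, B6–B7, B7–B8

Yes; width 2.

Checking the three conditions: (i) the bags cover all of {1, 2, 3, 4, 5, 6, 7, 8, 9, 10}; (ii) for each edge, some bag contains both endpoints; (iii) the bags containing any fixed vertex form a subtree. All hold, so the decomposition is valid with width 3 − 1 = 2.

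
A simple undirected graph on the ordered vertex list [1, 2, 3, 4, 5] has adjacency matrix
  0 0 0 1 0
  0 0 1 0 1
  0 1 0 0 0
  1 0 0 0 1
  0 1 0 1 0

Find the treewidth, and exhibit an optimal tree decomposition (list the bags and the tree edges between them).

Treewidth 1.
One such decomposition:
Bags: B1 = {1, 4}  B2 = {4, 5}  B3 = {2, 5}  B4 = {2, 3}
Tree: B1–B2, B2–B3, B3–B4

The largest bag has 2 vertices, giving width 1; this decomposition certifies tw(G) ≤ 1. G has an edge, so its treewidth is at least 1. The upper and lower bounds meet at 1, so that is the treewidth.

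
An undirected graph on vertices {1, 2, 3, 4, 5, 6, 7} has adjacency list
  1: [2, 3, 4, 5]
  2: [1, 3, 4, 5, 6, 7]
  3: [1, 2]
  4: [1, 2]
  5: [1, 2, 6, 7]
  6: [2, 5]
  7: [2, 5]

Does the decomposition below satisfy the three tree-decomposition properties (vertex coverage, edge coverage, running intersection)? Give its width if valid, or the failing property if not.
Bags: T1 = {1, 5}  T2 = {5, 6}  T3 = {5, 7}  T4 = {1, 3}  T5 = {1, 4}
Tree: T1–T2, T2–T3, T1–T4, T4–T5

No — vertex 2 appears in no bag.

A tree decomposition must satisfy three properties: every vertex lies in some bag; for every edge, both endpoints lie together in some bag; and for every vertex, the bags containing it form a connected subtree. Here vertex 2 appears in no bag, so the decomposition is invalid.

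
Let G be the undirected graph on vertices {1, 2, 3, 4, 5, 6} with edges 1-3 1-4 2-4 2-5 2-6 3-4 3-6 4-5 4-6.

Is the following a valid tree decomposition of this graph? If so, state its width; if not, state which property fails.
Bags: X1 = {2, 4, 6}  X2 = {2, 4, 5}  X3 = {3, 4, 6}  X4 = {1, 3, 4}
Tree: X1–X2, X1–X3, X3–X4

Yes; width 2.

Vertex coverage: the bags together contain {1, 2, 3, 4, 5, 6}, the full vertex set. Edge coverage: each edge of G has both endpoints in at least one bag. Running intersection: for every vertex, the bags containing it form a connected subtree. All three properties hold, so this is a valid tree decomposition of width max|bag| − 1 = 2, and hence tw(G) ≤ 2.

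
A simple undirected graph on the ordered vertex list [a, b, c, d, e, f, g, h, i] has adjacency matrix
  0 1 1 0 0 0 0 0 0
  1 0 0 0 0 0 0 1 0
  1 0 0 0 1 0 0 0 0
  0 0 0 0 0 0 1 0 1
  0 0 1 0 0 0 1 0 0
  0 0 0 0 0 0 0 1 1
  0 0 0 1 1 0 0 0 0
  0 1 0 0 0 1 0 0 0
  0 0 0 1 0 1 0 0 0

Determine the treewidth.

A width-2 tree decomposition is:
Bags: B1 = {f, h, i}  B2 = {b, h, i}  B3 = {a, b, i}  B4 = {a, c, i}  B5 = {c, e, i}  B6 = {e, g, i}  B7 = {d, g, i}
Tree: B1–B2, B2–B3, B3–B4, B4–B5, B5–B6, B6–B7
The largest bag has 3 vertices, giving width 2; this decomposition certifies tw(G) ≤ 2. For the lower bound, G contains the cycle i–f–h–b–a–c–e–g–d–i, so G is not a forest; only forests have treewidth ≤ 1, hence tw(G) ≥ 2. Therefore the treewidth is 2.

2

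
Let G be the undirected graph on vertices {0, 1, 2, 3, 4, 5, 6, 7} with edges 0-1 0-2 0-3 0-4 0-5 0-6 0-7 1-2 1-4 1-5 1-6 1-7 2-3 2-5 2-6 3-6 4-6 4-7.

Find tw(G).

3

A width-3 tree decomposition is:
Bags: B1 = {0, 1, 2, 6}  B2 = {0, 1, 4, 6}  B3 = {0, 1, 2, 5}  B4 = {0, 2, 3, 6}  B5 = {0, 1, 4, 7}
Tree: B1–B2, B1–B3, B1–B4, B2–B5
Each bag holds 4 vertices, so the decomposition has width 3, which upper-bounds the treewidth. Conversely, {0, 1, 2, 5} is a clique of size 4, and the vertices of any clique must share a bag in every tree decomposition; so some bag has ≥ 4 vertices and tw(G) ≥ 3. Hence tw(G) = 3 exactly.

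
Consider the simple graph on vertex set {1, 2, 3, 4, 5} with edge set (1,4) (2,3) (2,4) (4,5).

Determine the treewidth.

1

A width-1 tree decomposition is:
Bags: B1 = {2, 4}  B2 = {4, 5}  B3 = {1, 4}  B4 = {2, 3}
Tree: B1–B2, B1–B3, B1–B4
Every bag has size at most 2, so the width is 2 − 1 = 1 and tw(G) ≤ 1. Since G has at least one edge (e.g. 2–4), it is not an edgeless graph, so tw(G) ≥ 1. Combining the bounds, tw(G) = 1.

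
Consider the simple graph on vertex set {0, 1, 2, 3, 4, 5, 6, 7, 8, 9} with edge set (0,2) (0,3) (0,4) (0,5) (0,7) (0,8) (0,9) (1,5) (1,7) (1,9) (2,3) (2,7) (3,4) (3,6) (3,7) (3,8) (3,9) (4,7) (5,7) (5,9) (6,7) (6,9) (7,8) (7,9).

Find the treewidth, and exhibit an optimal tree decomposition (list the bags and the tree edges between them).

Every bag has size at most 4, so the width is 4 − 1 = 3 and tw(G) ≤ 3. Conversely, {0, 3, 7, 8} is a clique of size 4, and the vertices of any clique must share a bag in every tree decomposition; so some bag has ≥ 4 vertices and tw(G) ≥ 3. Hence tw(G) = 3 exactly.

Treewidth 3.
One such decomposition:
Bags: B1 = {3, 6, 7, 9}  B2 = {0, 3, 7, 9}  B3 = {0, 2, 3, 7}  B4 = {0, 3, 4, 7}  B5 = {0, 5, 7, 9}  B6 = {1, 5, 7, 9}  B7 = {0, 3, 7, 8}
Tree: B1–B2, B2–B3, B2–B4, B2–B5, B5–B6, B2–B7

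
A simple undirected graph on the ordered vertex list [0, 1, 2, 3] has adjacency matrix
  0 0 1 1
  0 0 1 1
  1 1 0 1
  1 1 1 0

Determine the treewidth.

A width-2 tree decomposition is:
Bags: B1 = {0, 2, 3}  B2 = {1, 2, 3}
Tree: B1–B2
Each bag holds 3 vertices, so the decomposition has width 2, which upper-bounds the treewidth. For the lower bound, the 3 vertices {0, 2, 3} are pairwise adjacent, and any tree decomposition puts a clique entirely inside one bag — forcing width ≥ 2. Combining the bounds, tw(G) = 2.

2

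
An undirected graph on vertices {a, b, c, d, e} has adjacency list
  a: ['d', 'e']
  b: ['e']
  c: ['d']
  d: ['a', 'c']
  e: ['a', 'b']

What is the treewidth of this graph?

A width-1 tree decomposition is:
Bags: B1 = {c, d}  B2 = {a, d}  B3 = {a, e}  B4 = {b, e}
Tree: B1–B2, B2–B3, B3–B4
Every bag has size at most 2, so the width is 2 − 1 = 1 and tw(G) ≤ 1. G has an edge, so its treewidth is at least 1. Hence tw(G) = 1 exactly.

1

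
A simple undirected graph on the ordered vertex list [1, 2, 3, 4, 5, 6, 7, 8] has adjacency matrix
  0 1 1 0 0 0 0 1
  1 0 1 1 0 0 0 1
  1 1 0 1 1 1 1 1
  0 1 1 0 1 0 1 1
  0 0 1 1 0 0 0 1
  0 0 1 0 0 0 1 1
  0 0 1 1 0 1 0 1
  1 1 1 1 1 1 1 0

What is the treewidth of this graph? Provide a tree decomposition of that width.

Each bag holds 4 vertices, so the decomposition has width 3, which upper-bounds the treewidth. For the lower bound, the 4 vertices {1, 2, 3, 8} are pairwise adjacent, and any tree decomposition puts a clique entirely inside one bag — forcing width ≥ 3. Therefore the treewidth is 3.

Treewidth 3.
One such decomposition:
Bags: B1 = {2, 3, 4, 8}  B2 = {1, 2, 3, 8}  B3 = {3, 4, 7, 8}  B4 = {3, 4, 5, 8}  B5 = {3, 6, 7, 8}
Tree: B1–B2, B1–B3, B3–B4, B3–B5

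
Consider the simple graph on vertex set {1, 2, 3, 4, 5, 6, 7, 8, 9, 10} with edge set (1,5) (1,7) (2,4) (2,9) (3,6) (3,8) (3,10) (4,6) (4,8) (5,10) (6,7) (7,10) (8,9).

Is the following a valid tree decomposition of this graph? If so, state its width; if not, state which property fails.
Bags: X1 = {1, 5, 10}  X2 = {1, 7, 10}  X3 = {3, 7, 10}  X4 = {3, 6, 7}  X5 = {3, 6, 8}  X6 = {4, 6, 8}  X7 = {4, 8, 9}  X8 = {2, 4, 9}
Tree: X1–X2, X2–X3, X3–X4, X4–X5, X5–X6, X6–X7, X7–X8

Yes; width 2.

Checking the three conditions: (i) the bags cover all of {1, 2, 3, 4, 5, 6, 7, 8, 9, 10}; (ii) for each edge, some bag contains both endpoints; (iii) the bags containing any fixed vertex form a subtree. All hold, so the decomposition is valid with width 3 − 1 = 2.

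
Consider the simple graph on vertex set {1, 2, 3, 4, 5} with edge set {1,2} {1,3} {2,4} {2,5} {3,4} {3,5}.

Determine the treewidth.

A width-2 tree decomposition is:
Bags: B1 = {1, 2, 3}  B2 = {2, 3, 4}  B3 = {2, 3, 5}
Tree: B1–B2, B2–B3
Each bag holds 3 vertices, so the decomposition has width 2, which upper-bounds the treewidth. For the lower bound, G contains the cycle 1–3–4–2–1, so G is not a forest; only forests have treewidth ≤ 1, hence tw(G) ≥ 2. Hence tw(G) = 2 exactly.

2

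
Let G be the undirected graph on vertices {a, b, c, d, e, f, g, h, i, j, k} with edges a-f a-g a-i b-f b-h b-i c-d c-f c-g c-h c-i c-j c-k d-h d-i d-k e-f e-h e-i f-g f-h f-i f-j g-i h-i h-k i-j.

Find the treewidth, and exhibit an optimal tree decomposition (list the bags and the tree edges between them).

Treewidth 3.
Bags: B1 = {c, f, i, j}  B2 = {c, f, h, i}  B3 = {e, f, h, i}  B4 = {c, d, h, i}  B5 = {b, f, h, i}  B6 = {c, f, g, i}  B7 = {a, f, g, i}  B8 = {c, d, h, k}
Tree: B1–B2, B2–B3, B2–B4, B3–B5, B1–B6, B6–B7, B4–B8

Each bag holds 4 vertices, so the decomposition has width 3, which upper-bounds the treewidth. For the lower bound, the 4 vertices {c, d, h, k} are pairwise adjacent, and any tree decomposition puts a clique entirely inside one bag — forcing width ≥ 3. The upper and lower bounds meet at 3, so that is the treewidth.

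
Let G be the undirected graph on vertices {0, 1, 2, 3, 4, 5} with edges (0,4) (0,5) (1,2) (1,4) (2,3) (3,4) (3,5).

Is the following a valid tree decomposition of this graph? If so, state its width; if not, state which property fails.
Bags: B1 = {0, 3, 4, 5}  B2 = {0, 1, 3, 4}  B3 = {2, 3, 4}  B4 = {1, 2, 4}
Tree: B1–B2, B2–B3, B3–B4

A tree decomposition must satisfy three properties: every vertex lies in some bag; for every edge, both endpoints lie together in some bag; and for every vertex, the bags containing it form a connected subtree. Here bags containing vertex 1 are not connected in the tree, so the decomposition is invalid.

No — bags containing vertex 1 are not connected in the tree.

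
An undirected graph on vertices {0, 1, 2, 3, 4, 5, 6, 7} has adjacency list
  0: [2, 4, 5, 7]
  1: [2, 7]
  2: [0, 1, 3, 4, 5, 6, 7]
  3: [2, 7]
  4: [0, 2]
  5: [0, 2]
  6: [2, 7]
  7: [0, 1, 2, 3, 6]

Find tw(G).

2

A width-2 tree decomposition is:
Bags: B1 = {0, 2, 7}  B2 = {2, 3, 7}  B3 = {0, 2, 5}  B4 = {1, 2, 7}  B5 = {0, 2, 4}  B6 = {2, 6, 7}
Tree: B1–B2, B1–B3, B1–B4, B3–B5, B1–B6
The largest bag has 3 vertices, giving width 2; this decomposition certifies tw(G) ≤ 2. On the other hand G contains the 3-clique {0, 2, 4}. A clique must lie in a single bag of any decomposition, so no decomposition can have width below 2. Hence tw(G) = 2 exactly.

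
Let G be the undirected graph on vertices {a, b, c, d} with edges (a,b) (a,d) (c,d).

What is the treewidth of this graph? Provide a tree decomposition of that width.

The largest bag has 2 vertices, giving width 1; this decomposition certifies tw(G) ≤ 1. G has an edge, so its treewidth is at least 1. Combining the bounds, tw(G) = 1.

Treewidth 1.
One optimal decomposition is:
Bags: B1 = {c, d}  B2 = {a, d}  B3 = {a, b}
Tree: B1–B2, B2–B3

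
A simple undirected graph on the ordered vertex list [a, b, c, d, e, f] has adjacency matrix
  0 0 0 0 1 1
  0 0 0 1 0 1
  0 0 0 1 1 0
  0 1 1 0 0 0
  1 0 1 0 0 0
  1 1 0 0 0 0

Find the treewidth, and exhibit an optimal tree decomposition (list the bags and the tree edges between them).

Every bag has size at most 3, so the width is 3 − 1 = 2 and tw(G) ≤ 2. The edges d–b–f–a–e–c–d form a cycle, so G is not a tree and its treewidth is at least 2. Combining the bounds, tw(G) = 2.

Treewidth 2.
One optimal decomposition is:
Bags: B1 = {b, d, f}  B2 = {a, d, f}  B3 = {a, d, e}  B4 = {c, d, e}
Tree: B1–B2, B2–B3, B3–B4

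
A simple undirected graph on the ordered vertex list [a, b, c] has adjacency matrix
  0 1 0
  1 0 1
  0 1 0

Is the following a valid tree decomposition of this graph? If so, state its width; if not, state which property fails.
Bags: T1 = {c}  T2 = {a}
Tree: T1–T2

A tree decomposition must satisfy three properties: every vertex lies in some bag; for every edge, both endpoints lie together in some bag; and for every vertex, the bags containing it form a connected subtree. Here vertex b appears in no bag, so the decomposition is invalid.

No — vertex b appears in no bag.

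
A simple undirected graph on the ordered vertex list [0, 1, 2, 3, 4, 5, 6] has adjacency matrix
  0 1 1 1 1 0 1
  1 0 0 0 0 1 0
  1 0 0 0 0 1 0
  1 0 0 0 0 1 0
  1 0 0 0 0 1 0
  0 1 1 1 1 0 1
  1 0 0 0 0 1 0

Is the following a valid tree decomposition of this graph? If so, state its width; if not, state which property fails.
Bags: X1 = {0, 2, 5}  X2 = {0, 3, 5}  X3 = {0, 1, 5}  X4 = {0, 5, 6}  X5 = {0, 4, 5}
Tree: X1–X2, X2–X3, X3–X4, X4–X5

Vertex coverage: the bags together contain {0, 1, 2, 3, 4, 5, 6}, the full vertex set. Edge coverage: each edge of G has both endpoints in at least one bag. Running intersection: for every vertex, the bags containing it form a connected subtree. All three properties hold, so this is a valid tree decomposition of width max|bag| − 1 = 2, and hence tw(G) ≤ 2.

Yes; width 2.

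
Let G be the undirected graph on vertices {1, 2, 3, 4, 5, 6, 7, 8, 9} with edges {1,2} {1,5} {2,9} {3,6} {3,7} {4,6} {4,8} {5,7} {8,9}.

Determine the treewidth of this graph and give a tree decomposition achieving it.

Treewidth 2.
Bags: B1 = {3, 5, 7}  B2 = {3, 5, 6}  B3 = {4, 5, 6}  B4 = {4, 5, 8}  B5 = {5, 8, 9}  B6 = {2, 5, 9}  B7 = {1, 2, 5}
Tree: B1–B2, B2–B3, B3–B4, B4–B5, B5–B6, B6–B7

The largest bag has 3 vertices, giving width 2; this decomposition certifies tw(G) ≤ 2. Since 5–7–3–6–4–8–9–2–1–5 is a cycle in G, G is not acyclic. Forests are exactly the graphs of treewidth ≤ 1, so tw(G) ≥ 2. Therefore the treewidth is 2.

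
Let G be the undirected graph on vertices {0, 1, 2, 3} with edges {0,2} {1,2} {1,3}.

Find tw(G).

1

A width-1 tree decomposition is:
Bags: B1 = {0, 2}  B2 = {1, 2}  B3 = {1, 3}
Tree: B1–B2, B2–B3
Every bag has size at most 2, so the width is 2 − 1 = 1 and tw(G) ≤ 1. Since G has at least one edge (e.g. 0–2), it is not an edgeless graph, so tw(G) ≥ 1. Therefore the treewidth is 1.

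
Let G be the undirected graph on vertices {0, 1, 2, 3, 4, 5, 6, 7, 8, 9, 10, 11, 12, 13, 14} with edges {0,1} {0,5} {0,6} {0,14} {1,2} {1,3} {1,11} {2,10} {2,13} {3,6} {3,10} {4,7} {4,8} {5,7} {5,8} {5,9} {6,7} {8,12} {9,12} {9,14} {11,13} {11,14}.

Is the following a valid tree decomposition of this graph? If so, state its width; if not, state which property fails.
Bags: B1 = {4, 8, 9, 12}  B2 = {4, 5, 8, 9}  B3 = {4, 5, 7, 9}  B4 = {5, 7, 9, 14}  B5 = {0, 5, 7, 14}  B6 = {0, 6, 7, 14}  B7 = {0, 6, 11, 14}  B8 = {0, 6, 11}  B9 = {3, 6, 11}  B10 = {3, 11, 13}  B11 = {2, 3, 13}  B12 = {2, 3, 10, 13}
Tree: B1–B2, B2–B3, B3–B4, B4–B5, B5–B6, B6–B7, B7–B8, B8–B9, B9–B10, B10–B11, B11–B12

A tree decomposition must satisfy three properties: every vertex lies in some bag; for every edge, both endpoints lie together in some bag; and for every vertex, the bags containing it form a connected subtree. Here vertex 1 appears in no bag, so the decomposition is invalid.

No — vertex 1 appears in no bag.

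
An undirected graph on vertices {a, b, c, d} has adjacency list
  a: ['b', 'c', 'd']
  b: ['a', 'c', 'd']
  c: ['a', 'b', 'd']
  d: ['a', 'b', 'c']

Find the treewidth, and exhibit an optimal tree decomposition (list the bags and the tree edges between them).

With just one bag of size 4, the width is 4 − 1 = 3, so tw(G) ≤ 3. For the lower bound, the 4 vertices {a, b, c, d} are pairwise adjacent, and any tree decomposition puts a clique entirely inside one bag — forcing width ≥ 3. Combining the bounds, tw(G) = 3.

Treewidth 3.
Bags: B1 = {a, b, c, d}
Tree: (single bag)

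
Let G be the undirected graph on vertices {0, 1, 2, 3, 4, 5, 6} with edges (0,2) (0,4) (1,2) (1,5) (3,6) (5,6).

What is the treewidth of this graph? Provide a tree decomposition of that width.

Treewidth 1.
One such decomposition:
Bags: B1 = {3, 6}  B2 = {5, 6}  B3 = {1, 5}  B4 = {1, 2}  B5 = {0, 2}  B6 = {0, 4}
Tree: B1–B2, B2–B3, B3–B4, B4–B5, B5–B6

The largest bag has 2 vertices, giving width 1; this decomposition certifies tw(G) ≤ 1. Since G has at least one edge (e.g. 3–6), it is not an edgeless graph, so tw(G) ≥ 1. Therefore the treewidth is 1.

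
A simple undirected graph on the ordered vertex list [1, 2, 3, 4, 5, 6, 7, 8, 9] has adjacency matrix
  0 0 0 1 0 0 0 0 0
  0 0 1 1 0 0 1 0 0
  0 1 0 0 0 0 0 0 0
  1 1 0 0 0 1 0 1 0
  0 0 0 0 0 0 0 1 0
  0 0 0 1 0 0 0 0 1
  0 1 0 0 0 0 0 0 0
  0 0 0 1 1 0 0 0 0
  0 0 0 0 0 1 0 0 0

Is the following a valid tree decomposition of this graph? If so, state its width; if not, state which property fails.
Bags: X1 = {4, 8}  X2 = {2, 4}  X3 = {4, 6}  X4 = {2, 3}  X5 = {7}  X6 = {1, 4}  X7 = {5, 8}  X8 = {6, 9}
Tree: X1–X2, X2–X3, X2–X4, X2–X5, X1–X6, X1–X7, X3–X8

No — edge (2,7) lies in no bag.

A tree decomposition must satisfy three properties: every vertex lies in some bag; for every edge, both endpoints lie together in some bag; and for every vertex, the bags containing it form a connected subtree. Here edge (2,7) lies in no bag, so the decomposition is invalid.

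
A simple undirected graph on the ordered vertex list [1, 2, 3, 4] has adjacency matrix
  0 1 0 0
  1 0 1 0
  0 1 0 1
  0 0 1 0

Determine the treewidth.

A width-1 tree decomposition is:
Bags: B1 = {3, 4}  B2 = {2, 3}  B3 = {1, 2}
Tree: B1–B2, B2–B3
Each bag holds 2 vertices, so the decomposition has width 1, which upper-bounds the treewidth. Since G has at least one edge (e.g. 3–4), it is not an edgeless graph, so tw(G) ≥ 1. Hence tw(G) = 1 exactly.

1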